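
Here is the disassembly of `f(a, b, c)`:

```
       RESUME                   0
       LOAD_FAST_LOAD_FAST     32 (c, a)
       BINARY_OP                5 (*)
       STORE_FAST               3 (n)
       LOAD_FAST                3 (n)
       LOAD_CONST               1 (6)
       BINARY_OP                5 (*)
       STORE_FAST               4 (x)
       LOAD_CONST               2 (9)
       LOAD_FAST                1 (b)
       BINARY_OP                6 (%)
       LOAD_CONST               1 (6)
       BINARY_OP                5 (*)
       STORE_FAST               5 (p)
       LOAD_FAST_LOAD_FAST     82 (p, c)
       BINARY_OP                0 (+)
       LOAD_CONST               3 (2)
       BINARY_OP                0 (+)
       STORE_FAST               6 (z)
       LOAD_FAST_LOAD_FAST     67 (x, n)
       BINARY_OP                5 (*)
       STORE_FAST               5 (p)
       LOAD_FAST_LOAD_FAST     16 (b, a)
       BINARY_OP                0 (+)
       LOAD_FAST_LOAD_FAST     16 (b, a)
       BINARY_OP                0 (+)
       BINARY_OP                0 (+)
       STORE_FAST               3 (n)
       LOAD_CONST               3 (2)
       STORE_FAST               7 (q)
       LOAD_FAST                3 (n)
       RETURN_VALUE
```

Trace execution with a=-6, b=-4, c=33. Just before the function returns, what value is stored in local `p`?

LOAD_FAST_LOAD_FAST c,a → push 33,-6. Stack: [33, -6]
BINARY_OP * → 33 * -6 = -198. Stack: [-198]
STORE_FAST n → n=-198. Stack: []
LOAD_FAST n → push -198. Stack: [-198]
LOAD_CONST → push 6. Stack: [-198, 6]
BINARY_OP * → -198 * 6 = -1188. Stack: [-1188]
STORE_FAST x → x=-1188. Stack: []
LOAD_CONST → push 9. Stack: [9]
LOAD_FAST b → push -4. Stack: [9, -4]
BINARY_OP % → 9 % -4 = -3. Stack: [-3]
LOAD_CONST → push 6. Stack: [-3, 6]
BINARY_OP * → -3 * 6 = -18. Stack: [-18]
STORE_FAST p → p=-18. Stack: []
LOAD_FAST_LOAD_FAST p,c → push -18,33. Stack: [-18, 33]
BINARY_OP + → -18 + 33 = 15. Stack: [15]
LOAD_CONST → push 2. Stack: [15, 2]
BINARY_OP + → 15 + 2 = 17. Stack: [17]
STORE_FAST z → z=17. Stack: []
LOAD_FAST_LOAD_FAST x,n → push -1188,-198. Stack: [-1188, -198]
BINARY_OP * → -1188 * -198 = 235224. Stack: [235224]
STORE_FAST p → p=235224. Stack: []
LOAD_FAST_LOAD_FAST b,a → push -4,-6. Stack: [-4, -6]
BINARY_OP + → -4 + -6 = -10. Stack: [-10]
LOAD_FAST_LOAD_FAST b,a → push -4,-6. Stack: [-10, -4, -6]
BINARY_OP + → -4 + -6 = -10. Stack: [-10, -10]
BINARY_OP + → -10 + -10 = -20. Stack: [-20]
STORE_FAST n → n=-20. Stack: []
LOAD_CONST → push 2. Stack: [2]
STORE_FAST q → q=2. Stack: []
LOAD_FAST n → push -20. Stack: [-20]
RETURN_VALUE → return -20.

235224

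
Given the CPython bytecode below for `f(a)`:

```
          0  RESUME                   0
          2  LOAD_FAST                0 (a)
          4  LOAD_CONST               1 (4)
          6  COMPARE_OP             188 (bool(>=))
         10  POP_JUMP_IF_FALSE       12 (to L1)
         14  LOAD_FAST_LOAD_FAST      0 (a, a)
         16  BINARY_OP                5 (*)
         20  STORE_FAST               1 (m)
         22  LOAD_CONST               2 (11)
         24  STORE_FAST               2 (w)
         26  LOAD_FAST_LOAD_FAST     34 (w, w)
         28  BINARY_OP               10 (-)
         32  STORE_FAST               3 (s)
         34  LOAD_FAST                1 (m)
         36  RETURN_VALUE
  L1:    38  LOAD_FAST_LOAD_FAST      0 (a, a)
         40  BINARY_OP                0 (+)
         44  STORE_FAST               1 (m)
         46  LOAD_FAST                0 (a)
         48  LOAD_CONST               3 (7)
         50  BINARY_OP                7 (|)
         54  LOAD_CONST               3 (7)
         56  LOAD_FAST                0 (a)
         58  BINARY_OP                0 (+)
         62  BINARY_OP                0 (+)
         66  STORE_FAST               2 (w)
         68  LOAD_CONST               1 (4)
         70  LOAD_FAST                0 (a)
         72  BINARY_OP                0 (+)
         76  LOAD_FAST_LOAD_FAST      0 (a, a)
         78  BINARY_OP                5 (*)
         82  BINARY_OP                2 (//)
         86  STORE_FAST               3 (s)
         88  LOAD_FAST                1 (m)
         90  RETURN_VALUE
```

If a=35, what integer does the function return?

LOAD_FAST a → push 35. Stack: [35]
LOAD_CONST → push 4. Stack: [35, 4]
COMPARE_OP bool(>=) → 35 vs 4 = True. Stack: [True]
POP_JUMP_IF_FALSE → pop True; no jump. Stack: []
LOAD_FAST_LOAD_FAST a,a → push 35,35. Stack: [35, 35]
BINARY_OP * → 35 * 35 = 1225. Stack: [1225]
STORE_FAST m → m=1225. Stack: []
LOAD_CONST → push 11. Stack: [11]
STORE_FAST w → w=11. Stack: []
LOAD_FAST_LOAD_FAST w,w → push 11,11. Stack: [11, 11]
BINARY_OP - → 11 - 11 = 0. Stack: [0]
STORE_FAST s → s=0. Stack: []
LOAD_FAST m → push 1225. Stack: [1225]
RETURN_VALUE → return 1225.

1225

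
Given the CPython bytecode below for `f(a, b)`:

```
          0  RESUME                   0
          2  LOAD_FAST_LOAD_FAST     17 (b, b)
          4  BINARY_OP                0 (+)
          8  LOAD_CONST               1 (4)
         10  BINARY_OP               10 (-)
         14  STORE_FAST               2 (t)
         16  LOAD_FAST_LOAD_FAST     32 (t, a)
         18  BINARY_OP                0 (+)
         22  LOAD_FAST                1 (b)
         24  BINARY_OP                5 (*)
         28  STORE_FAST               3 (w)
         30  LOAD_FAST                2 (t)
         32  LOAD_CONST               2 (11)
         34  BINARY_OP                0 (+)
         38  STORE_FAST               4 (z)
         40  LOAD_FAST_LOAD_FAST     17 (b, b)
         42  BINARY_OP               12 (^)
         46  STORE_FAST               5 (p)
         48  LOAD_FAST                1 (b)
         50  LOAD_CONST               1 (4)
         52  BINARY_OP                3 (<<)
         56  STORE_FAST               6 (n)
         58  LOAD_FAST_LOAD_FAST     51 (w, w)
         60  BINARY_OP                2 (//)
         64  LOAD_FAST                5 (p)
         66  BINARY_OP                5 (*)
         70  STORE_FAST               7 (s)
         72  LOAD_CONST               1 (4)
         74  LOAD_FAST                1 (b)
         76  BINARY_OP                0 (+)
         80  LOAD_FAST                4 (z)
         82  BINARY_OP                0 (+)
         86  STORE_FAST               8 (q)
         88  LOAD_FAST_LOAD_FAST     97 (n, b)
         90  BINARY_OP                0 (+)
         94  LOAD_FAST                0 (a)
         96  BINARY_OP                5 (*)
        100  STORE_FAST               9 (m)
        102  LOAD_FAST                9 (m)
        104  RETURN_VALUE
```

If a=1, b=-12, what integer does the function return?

LOAD_FAST_LOAD_FAST b,b → push -12,-12. Stack: [-12, -12]
BINARY_OP + → -12 + -12 = -24. Stack: [-24]
LOAD_CONST → push 4. Stack: [-24, 4]
BINARY_OP - → -24 - 4 = -28. Stack: [-28]
STORE_FAST t → t=-28. Stack: []
LOAD_FAST_LOAD_FAST t,a → push -28,1. Stack: [-28, 1]
BINARY_OP + → -28 + 1 = -27. Stack: [-27]
LOAD_FAST b → push -12. Stack: [-27, -12]
BINARY_OP * → -27 * -12 = 324. Stack: [324]
STORE_FAST w → w=324. Stack: []
LOAD_FAST t → push -28. Stack: [-28]
LOAD_CONST → push 11. Stack: [-28, 11]
BINARY_OP + → -28 + 11 = -17. Stack: [-17]
STORE_FAST z → z=-17. Stack: []
LOAD_FAST_LOAD_FAST b,b → push -12,-12. Stack: [-12, -12]
BINARY_OP ^ → -12 ^ -12 = 0. Stack: [0]
STORE_FAST p → p=0. Stack: []
LOAD_FAST b → push -12. Stack: [-12]
LOAD_CONST → push 4. Stack: [-12, 4]
BINARY_OP << → -12 << 4 = -192. Stack: [-192]
STORE_FAST n → n=-192. Stack: []
LOAD_FAST_LOAD_FAST w,w → push 324,324. Stack: [324, 324]
BINARY_OP // → 324 // 324 = 1. Stack: [1]
LOAD_FAST p → push 0. Stack: [1, 0]
BINARY_OP * → 1 * 0 = 0. Stack: [0]
STORE_FAST s → s=0. Stack: []
LOAD_CONST → push 4. Stack: [4]
LOAD_FAST b → push -12. Stack: [4, -12]
BINARY_OP + → 4 + -12 = -8. Stack: [-8]
LOAD_FAST z → push -17. Stack: [-8, -17]
BINARY_OP + → -8 + -17 = -25. Stack: [-25]
STORE_FAST q → q=-25. Stack: []
LOAD_FAST_LOAD_FAST n,b → push -192,-12. Stack: [-192, -12]
BINARY_OP + → -192 + -12 = -204. Stack: [-204]
LOAD_FAST a → push 1. Stack: [-204, 1]
BINARY_OP * → -204 * 1 = -204. Stack: [-204]
STORE_FAST m → m=-204. Stack: []
LOAD_FAST m → push -204. Stack: [-204]
RETURN_VALUE → return -204.

-204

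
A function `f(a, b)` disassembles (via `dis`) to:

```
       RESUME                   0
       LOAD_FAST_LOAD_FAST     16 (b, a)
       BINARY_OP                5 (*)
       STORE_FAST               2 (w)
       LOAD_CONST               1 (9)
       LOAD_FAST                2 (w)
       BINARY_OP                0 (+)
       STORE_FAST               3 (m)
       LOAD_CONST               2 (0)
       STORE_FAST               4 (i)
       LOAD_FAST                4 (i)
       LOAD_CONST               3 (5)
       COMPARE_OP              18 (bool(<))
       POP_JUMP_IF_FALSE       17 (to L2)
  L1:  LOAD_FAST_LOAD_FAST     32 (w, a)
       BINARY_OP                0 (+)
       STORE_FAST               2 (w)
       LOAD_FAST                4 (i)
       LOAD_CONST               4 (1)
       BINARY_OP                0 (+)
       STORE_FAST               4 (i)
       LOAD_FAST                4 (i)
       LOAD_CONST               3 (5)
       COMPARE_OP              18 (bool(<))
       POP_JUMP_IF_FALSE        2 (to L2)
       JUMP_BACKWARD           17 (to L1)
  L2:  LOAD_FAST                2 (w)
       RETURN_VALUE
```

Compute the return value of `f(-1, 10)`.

LOAD_FAST_LOAD_FAST b,a → push 10,-1
BINARY_OP * → 10 * -1 = -10
STORE_FAST w → w=-10
LOAD_CONST → push 9
LOAD_FAST w → push -10
BINARY_OP + → 9 + -10 = -1
STORE_FAST m → m=-1
LOAD_CONST → push 0
STORE_FAST i → i=0
LOAD_FAST i → push 0
LOAD_CONST → push 5
COMPARE_OP bool(<) → 0 vs 5 = True
POP_JUMP_IF_FALSE → pop True; no jump
LOAD_FAST_LOAD_FAST w,a → push -10,-1
BINARY_OP + → -10 + -1 = -11
STORE_FAST w → w=-11
LOAD_FAST i → push 0
LOAD_CONST → push 1
BINARY_OP + → 0 + 1 = 1
STORE_FAST i → i=1
LOAD_FAST i → push 1
LOAD_CONST → push 5
COMPARE_OP bool(<) → 1 vs 5 = True
POP_JUMP_IF_FALSE → pop True; no jump
LOAD_FAST_LOAD_FAST w,a → push -11,-1
BINARY_OP + → -11 + -1 = -12
STORE_FAST w → w=-12
LOAD_FAST i → push 1
LOAD_CONST → push 1
BINARY_OP + → 1 + 1 = 2
STORE_FAST i → i=2
LOAD_FAST i → push 2
LOAD_CONST → push 5
COMPARE_OP bool(<) → 2 vs 5 = True
POP_JUMP_IF_FALSE → pop True; no jump
LOAD_FAST_LOAD_FAST w,a → push -12,-1
BINARY_OP + → -12 + -1 = -13
STORE_FAST w → w=-13
LOAD_FAST i → push 2
LOAD_CONST → push 1
BINARY_OP + → 2 + 1 = 3
STORE_FAST i → i=3
LOAD_FAST i → push 3
LOAD_CONST → push 5
COMPARE_OP bool(<) → 3 vs 5 = True
POP_JUMP_IF_FALSE → pop True; no jump
LOAD_FAST_LOAD_FAST w,a → push -13,-1
BINARY_OP + → -13 + -1 = -14
STORE_FAST w → w=-14
LOAD_FAST i → push 3
LOAD_CONST → push 1
BINARY_OP + → 3 + 1 = 4
STORE_FAST i → i=4
LOAD_FAST i → push 4
LOAD_CONST → push 5
COMPARE_OP bool(<) → 4 vs 5 = True
POP_JUMP_IF_FALSE → pop True; no jump
LOAD_FAST_LOAD_FAST w,a → push -14,-1
BINARY_OP + → -14 + -1 = -15
STORE_FAST w → w=-15
LOAD_FAST i → push 4
LOAD_CONST → push 1
BINARY_OP + → 4 + 1 = 5
STORE_FAST i → i=5
LOAD_FAST i → push 5
LOAD_CONST → push 5
COMPARE_OP bool(<) → 5 vs 5 = False
POP_JUMP_IF_FALSE → pop False; jump
LOAD_FAST w → push -15
RETURN_VALUE → return -15.

-15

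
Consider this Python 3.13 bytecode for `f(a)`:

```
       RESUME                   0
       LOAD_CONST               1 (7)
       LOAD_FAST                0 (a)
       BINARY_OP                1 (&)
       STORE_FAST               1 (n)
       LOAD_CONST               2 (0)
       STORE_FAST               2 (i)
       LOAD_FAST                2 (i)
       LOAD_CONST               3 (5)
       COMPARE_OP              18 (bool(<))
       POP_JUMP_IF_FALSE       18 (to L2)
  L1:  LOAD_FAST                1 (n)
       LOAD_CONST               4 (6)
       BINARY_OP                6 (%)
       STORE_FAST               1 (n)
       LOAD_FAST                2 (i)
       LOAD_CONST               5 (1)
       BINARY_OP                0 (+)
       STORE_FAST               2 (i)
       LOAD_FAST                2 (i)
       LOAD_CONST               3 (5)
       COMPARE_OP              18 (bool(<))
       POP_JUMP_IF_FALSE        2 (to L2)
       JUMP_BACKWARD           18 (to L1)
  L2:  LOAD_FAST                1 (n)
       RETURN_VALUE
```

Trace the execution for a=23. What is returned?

LOAD_CONST → push 7
LOAD_FAST a → push 23
BINARY_OP & → 7 & 23 = 7
STORE_FAST n → n=7
LOAD_CONST → push 0
STORE_FAST i → i=0
LOAD_FAST i → push 0
LOAD_CONST → push 5
COMPARE_OP bool(<) → 0 vs 5 = True
POP_JUMP_IF_FALSE → pop True; no jump
LOAD_FAST n → push 7
LOAD_CONST → push 6
BINARY_OP % → 7 % 6 = 1
STORE_FAST n → n=1
LOAD_FAST i → push 0
LOAD_CONST → push 1
BINARY_OP + → 0 + 1 = 1
STORE_FAST i → i=1
LOAD_FAST i → push 1
LOAD_CONST → push 5
COMPARE_OP bool(<) → 1 vs 5 = True
POP_JUMP_IF_FALSE → pop True; no jump
LOAD_FAST n → push 1
LOAD_CONST → push 6
BINARY_OP % → 1 % 6 = 1
STORE_FAST n → n=1
LOAD_FAST i → push 1
LOAD_CONST → push 1
BINARY_OP + → 1 + 1 = 2
STORE_FAST i → i=2
LOAD_FAST i → push 2
LOAD_CONST → push 5
COMPARE_OP bool(<) → 2 vs 5 = True
POP_JUMP_IF_FALSE → pop True; no jump
LOAD_FAST n → push 1
LOAD_CONST → push 6
BINARY_OP % → 1 % 6 = 1
STORE_FAST n → n=1
LOAD_FAST i → push 2
LOAD_CONST → push 1
BINARY_OP + → 2 + 1 = 3
STORE_FAST i → i=3
LOAD_FAST i → push 3
LOAD_CONST → push 5
COMPARE_OP bool(<) → 3 vs 5 = True
POP_JUMP_IF_FALSE → pop True; no jump
LOAD_FAST n → push 1
LOAD_CONST → push 6
BINARY_OP % → 1 % 6 = 1
STORE_FAST n → n=1
LOAD_FAST i → push 3
LOAD_CONST → push 1
BINARY_OP + → 3 + 1 = 4
STORE_FAST i → i=4
LOAD_FAST i → push 4
LOAD_CONST → push 5
COMPARE_OP bool(<) → 4 vs 5 = True
POP_JUMP_IF_FALSE → pop True; no jump
LOAD_FAST n → push 1
LOAD_CONST → push 6
BINARY_OP % → 1 % 6 = 1
STORE_FAST n → n=1
LOAD_FAST i → push 4
LOAD_CONST → push 1
BINARY_OP + → 4 + 1 = 5
STORE_FAST i → i=5
LOAD_FAST i → push 5
LOAD_CONST → push 5
COMPARE_OP bool(<) → 5 vs 5 = False
POP_JUMP_IF_FALSE → pop False; jump
LOAD_FAST n → push 1
RETURN_VALUE → return 1.

1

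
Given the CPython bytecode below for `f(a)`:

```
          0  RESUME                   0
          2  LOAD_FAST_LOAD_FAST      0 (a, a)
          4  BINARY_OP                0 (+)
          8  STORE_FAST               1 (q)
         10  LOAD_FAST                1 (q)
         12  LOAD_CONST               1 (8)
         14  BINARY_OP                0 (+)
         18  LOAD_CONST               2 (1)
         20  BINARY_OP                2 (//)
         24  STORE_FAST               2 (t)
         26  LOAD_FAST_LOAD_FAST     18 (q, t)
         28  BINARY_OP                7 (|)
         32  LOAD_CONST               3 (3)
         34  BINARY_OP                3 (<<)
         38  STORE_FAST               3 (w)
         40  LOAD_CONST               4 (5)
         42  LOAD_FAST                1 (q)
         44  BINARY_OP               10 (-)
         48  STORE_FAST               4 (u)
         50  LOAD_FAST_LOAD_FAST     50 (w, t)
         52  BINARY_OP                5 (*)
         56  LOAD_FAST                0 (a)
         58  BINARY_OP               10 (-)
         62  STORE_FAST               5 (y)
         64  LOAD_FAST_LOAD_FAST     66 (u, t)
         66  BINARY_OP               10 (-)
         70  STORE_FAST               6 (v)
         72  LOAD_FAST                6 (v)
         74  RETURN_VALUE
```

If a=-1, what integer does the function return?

LOAD_FAST_LOAD_FAST a,a → push -1,-1. Stack: [-1, -1]
BINARY_OP + → -1 + -1 = -2. Stack: [-2]
STORE_FAST q → q=-2. Stack: []
LOAD_FAST q → push -2. Stack: [-2]
LOAD_CONST → push 8. Stack: [-2, 8]
BINARY_OP + → -2 + 8 = 6. Stack: [6]
LOAD_CONST → push 1. Stack: [6, 1]
BINARY_OP // → 6 // 1 = 6. Stack: [6]
STORE_FAST t → t=6. Stack: []
LOAD_FAST_LOAD_FAST q,t → push -2,6. Stack: [-2, 6]
BINARY_OP | → -2 | 6 = -2. Stack: [-2]
LOAD_CONST → push 3. Stack: [-2, 3]
BINARY_OP << → -2 << 3 = -16. Stack: [-16]
STORE_FAST w → w=-16. Stack: []
LOAD_CONST → push 5. Stack: [5]
LOAD_FAST q → push -2. Stack: [5, -2]
BINARY_OP - → 5 - -2 = 7. Stack: [7]
STORE_FAST u → u=7. Stack: []
LOAD_FAST_LOAD_FAST w,t → push -16,6. Stack: [-16, 6]
BINARY_OP * → -16 * 6 = -96. Stack: [-96]
LOAD_FAST a → push -1. Stack: [-96, -1]
BINARY_OP - → -96 - -1 = -95. Stack: [-95]
STORE_FAST y → y=-95. Stack: []
LOAD_FAST_LOAD_FAST u,t → push 7,6. Stack: [7, 6]
BINARY_OP - → 7 - 6 = 1. Stack: [1]
STORE_FAST v → v=1. Stack: []
LOAD_FAST v → push 1. Stack: [1]
RETURN_VALUE → return 1.

1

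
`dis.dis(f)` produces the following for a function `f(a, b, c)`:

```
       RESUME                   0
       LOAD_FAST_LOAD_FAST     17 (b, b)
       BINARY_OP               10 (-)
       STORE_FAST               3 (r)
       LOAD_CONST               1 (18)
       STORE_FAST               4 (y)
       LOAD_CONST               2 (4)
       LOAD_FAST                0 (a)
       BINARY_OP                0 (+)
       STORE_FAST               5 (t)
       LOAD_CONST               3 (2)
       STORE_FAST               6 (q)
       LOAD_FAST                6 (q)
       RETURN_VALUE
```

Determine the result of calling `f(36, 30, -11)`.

LOAD_FAST_LOAD_FAST b,b → push 30,30. Stack: [30, 30]
BINARY_OP - → 30 - 30 = 0. Stack: [0]
STORE_FAST r → r=0. Stack: []
LOAD_CONST → push 18. Stack: [18]
STORE_FAST y → y=18. Stack: []
LOAD_CONST → push 4. Stack: [4]
LOAD_FAST a → push 36. Stack: [4, 36]
BINARY_OP + → 4 + 36 = 40. Stack: [40]
STORE_FAST t → t=40. Stack: []
LOAD_CONST → push 2. Stack: [2]
STORE_FAST q → q=2. Stack: []
LOAD_FAST q → push 2. Stack: [2]
RETURN_VALUE → return 2.

2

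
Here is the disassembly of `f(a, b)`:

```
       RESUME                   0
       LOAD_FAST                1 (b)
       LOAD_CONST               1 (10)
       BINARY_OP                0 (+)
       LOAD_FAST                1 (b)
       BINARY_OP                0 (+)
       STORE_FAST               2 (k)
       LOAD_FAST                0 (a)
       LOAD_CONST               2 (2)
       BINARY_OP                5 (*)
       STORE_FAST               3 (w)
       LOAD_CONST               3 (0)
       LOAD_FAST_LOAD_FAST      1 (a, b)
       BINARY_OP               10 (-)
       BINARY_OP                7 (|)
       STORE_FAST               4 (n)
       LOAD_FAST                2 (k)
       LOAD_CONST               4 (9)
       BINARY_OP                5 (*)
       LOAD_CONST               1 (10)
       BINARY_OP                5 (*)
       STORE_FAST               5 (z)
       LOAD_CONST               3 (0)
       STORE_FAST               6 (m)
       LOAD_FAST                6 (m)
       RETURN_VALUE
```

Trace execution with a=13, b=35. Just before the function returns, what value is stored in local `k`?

80

LOAD_FAST b → push 35. Stack: [35]
LOAD_CONST → push 10. Stack: [35, 10]
BINARY_OP + → 35 + 10 = 45. Stack: [45]
LOAD_FAST b → push 35. Stack: [45, 35]
BINARY_OP + → 45 + 35 = 80. Stack: [80]
STORE_FAST k → k=80. Stack: []
LOAD_FAST a → push 13. Stack: [13]
LOAD_CONST → push 2. Stack: [13, 2]
BINARY_OP * → 13 * 2 = 26. Stack: [26]
STORE_FAST w → w=26. Stack: []
LOAD_CONST → push 0. Stack: [0]
LOAD_FAST_LOAD_FAST a,b → push 13,35. Stack: [0, 13, 35]
BINARY_OP - → 13 - 35 = -22. Stack: [0, -22]
BINARY_OP | → 0 | -22 = -22. Stack: [-22]
STORE_FAST n → n=-22. Stack: []
LOAD_FAST k → push 80. Stack: [80]
LOAD_CONST → push 9. Stack: [80, 9]
BINARY_OP * → 80 * 9 = 720. Stack: [720]
LOAD_CONST → push 10. Stack: [720, 10]
BINARY_OP * → 720 * 10 = 7200. Stack: [7200]
STORE_FAST z → z=7200. Stack: []
LOAD_CONST → push 0. Stack: [0]
STORE_FAST m → m=0. Stack: []
LOAD_FAST m → push 0. Stack: [0]
RETURN_VALUE → return 0.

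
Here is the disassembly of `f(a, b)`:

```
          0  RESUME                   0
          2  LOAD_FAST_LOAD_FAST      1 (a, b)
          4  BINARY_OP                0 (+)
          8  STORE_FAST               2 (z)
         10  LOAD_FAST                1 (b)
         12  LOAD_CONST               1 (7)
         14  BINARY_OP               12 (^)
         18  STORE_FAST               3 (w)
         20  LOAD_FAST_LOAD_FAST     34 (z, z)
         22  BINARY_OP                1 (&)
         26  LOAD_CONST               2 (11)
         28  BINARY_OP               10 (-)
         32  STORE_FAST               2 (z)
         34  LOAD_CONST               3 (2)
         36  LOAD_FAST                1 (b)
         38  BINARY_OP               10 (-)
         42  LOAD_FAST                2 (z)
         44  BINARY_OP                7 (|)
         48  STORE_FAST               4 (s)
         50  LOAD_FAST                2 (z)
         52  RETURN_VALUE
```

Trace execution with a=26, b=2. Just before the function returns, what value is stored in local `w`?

5

LOAD_FAST_LOAD_FAST a,b → push 26,2. Stack: [26, 2]
BINARY_OP + → 26 + 2 = 28. Stack: [28]
STORE_FAST z → z=28. Stack: []
LOAD_FAST b → push 2. Stack: [2]
LOAD_CONST → push 7. Stack: [2, 7]
BINARY_OP ^ → 2 ^ 7 = 5. Stack: [5]
STORE_FAST w → w=5. Stack: []
LOAD_FAST_LOAD_FAST z,z → push 28,28. Stack: [28, 28]
BINARY_OP & → 28 & 28 = 28. Stack: [28]
LOAD_CONST → push 11. Stack: [28, 11]
BINARY_OP - → 28 - 11 = 17. Stack: [17]
STORE_FAST z → z=17. Stack: []
LOAD_CONST → push 2. Stack: [2]
LOAD_FAST b → push 2. Stack: [2, 2]
BINARY_OP - → 2 - 2 = 0. Stack: [0]
LOAD_FAST z → push 17. Stack: [0, 17]
BINARY_OP | → 0 | 17 = 17. Stack: [17]
STORE_FAST s → s=17. Stack: []
LOAD_FAST z → push 17. Stack: [17]
RETURN_VALUE → return 17.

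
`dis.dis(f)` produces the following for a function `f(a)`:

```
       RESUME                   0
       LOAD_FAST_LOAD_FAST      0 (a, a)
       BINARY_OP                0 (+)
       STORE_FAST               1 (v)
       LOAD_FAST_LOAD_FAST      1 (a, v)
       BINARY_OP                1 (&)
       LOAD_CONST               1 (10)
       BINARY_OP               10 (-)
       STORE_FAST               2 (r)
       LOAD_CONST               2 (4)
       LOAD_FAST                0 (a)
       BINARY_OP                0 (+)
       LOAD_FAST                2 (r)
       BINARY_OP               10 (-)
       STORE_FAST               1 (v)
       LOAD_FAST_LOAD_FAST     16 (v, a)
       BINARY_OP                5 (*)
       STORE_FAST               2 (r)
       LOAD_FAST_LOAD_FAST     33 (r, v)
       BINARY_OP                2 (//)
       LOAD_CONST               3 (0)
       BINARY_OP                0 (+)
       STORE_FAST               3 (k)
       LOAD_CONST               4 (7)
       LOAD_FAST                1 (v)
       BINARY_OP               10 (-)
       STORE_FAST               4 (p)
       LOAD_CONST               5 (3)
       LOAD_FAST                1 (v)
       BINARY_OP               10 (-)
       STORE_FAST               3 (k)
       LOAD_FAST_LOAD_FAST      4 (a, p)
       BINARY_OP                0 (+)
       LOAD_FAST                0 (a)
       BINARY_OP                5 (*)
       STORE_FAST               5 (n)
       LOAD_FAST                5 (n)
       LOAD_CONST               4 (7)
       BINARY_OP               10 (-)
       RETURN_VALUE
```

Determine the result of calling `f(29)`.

486

LOAD_FAST_LOAD_FAST a,a → push 29,29. Stack: [29, 29]
BINARY_OP + → 29 + 29 = 58. Stack: [58]
STORE_FAST v → v=58. Stack: []
LOAD_FAST_LOAD_FAST a,v → push 29,58. Stack: [29, 58]
BINARY_OP & → 29 & 58 = 24. Stack: [24]
LOAD_CONST → push 10. Stack: [24, 10]
BINARY_OP - → 24 - 10 = 14. Stack: [14]
STORE_FAST r → r=14. Stack: []
LOAD_CONST → push 4. Stack: [4]
LOAD_FAST a → push 29. Stack: [4, 29]
BINARY_OP + → 4 + 29 = 33. Stack: [33]
LOAD_FAST r → push 14. Stack: [33, 14]
BINARY_OP - → 33 - 14 = 19. Stack: [19]
STORE_FAST v → v=19. Stack: []
LOAD_FAST_LOAD_FAST v,a → push 19,29. Stack: [19, 29]
BINARY_OP * → 19 * 29 = 551. Stack: [551]
STORE_FAST r → r=551. Stack: []
LOAD_FAST_LOAD_FAST r,v → push 551,19. Stack: [551, 19]
BINARY_OP // → 551 // 19 = 29. Stack: [29]
LOAD_CONST → push 0. Stack: [29, 0]
BINARY_OP + → 29 + 0 = 29. Stack: [29]
STORE_FAST k → k=29. Stack: []
LOAD_CONST → push 7. Stack: [7]
LOAD_FAST v → push 19. Stack: [7, 19]
BINARY_OP - → 7 - 19 = -12. Stack: [-12]
STORE_FAST p → p=-12. Stack: []
LOAD_CONST → push 3. Stack: [3]
LOAD_FAST v → push 19. Stack: [3, 19]
BINARY_OP - → 3 - 19 = -16. Stack: [-16]
STORE_FAST k → k=-16. Stack: []
LOAD_FAST_LOAD_FAST a,p → push 29,-12. Stack: [29, -12]
BINARY_OP + → 29 + -12 = 17. Stack: [17]
LOAD_FAST a → push 29. Stack: [17, 29]
BINARY_OP * → 17 * 29 = 493. Stack: [493]
STORE_FAST n → n=493. Stack: []
LOAD_FAST n → push 493. Stack: [493]
LOAD_CONST → push 7. Stack: [493, 7]
BINARY_OP - → 493 - 7 = 486. Stack: [486]
RETURN_VALUE → return 486.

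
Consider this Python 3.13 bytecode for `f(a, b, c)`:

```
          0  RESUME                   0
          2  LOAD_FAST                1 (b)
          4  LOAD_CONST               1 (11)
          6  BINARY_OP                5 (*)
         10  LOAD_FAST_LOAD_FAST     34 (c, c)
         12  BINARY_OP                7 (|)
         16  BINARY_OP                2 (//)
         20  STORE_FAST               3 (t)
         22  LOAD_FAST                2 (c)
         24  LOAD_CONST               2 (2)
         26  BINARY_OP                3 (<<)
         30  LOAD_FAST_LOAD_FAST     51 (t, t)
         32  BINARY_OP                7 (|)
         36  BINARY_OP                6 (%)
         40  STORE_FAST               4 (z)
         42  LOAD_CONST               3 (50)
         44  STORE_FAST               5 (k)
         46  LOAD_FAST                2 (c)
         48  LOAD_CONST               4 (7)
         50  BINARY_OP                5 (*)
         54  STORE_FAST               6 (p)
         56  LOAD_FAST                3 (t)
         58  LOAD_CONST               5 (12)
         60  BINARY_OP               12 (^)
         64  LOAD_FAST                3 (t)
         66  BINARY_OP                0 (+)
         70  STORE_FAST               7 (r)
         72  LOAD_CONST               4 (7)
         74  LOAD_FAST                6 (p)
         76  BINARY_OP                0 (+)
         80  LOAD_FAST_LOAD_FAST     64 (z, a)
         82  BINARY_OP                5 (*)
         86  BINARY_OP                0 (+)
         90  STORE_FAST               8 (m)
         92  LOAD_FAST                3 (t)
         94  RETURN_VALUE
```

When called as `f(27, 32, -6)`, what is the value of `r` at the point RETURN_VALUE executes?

-114

LOAD_FAST b → push 32. Stack: [32]
LOAD_CONST → push 11. Stack: [32, 11]
BINARY_OP * → 32 * 11 = 352. Stack: [352]
LOAD_FAST_LOAD_FAST c,c → push -6,-6. Stack: [352, -6, -6]
BINARY_OP | → -6 | -6 = -6. Stack: [352, -6]
BINARY_OP // → 352 // -6 = -59. Stack: [-59]
STORE_FAST t → t=-59. Stack: []
LOAD_FAST c → push -6. Stack: [-6]
LOAD_CONST → push 2. Stack: [-6, 2]
BINARY_OP << → -6 << 2 = -24. Stack: [-24]
LOAD_FAST_LOAD_FAST t,t → push -59,-59. Stack: [-24, -59, -59]
BINARY_OP | → -59 | -59 = -59. Stack: [-24, -59]
BINARY_OP % → -24 % -59 = -24. Stack: [-24]
STORE_FAST z → z=-24. Stack: []
LOAD_CONST → push 50. Stack: [50]
STORE_FAST k → k=50. Stack: []
LOAD_FAST c → push -6. Stack: [-6]
LOAD_CONST → push 7. Stack: [-6, 7]
BINARY_OP * → -6 * 7 = -42. Stack: [-42]
STORE_FAST p → p=-42. Stack: []
LOAD_FAST t → push -59. Stack: [-59]
LOAD_CONST → push 12. Stack: [-59, 12]
BINARY_OP ^ → -59 ^ 12 = -55. Stack: [-55]
LOAD_FAST t → push -59. Stack: [-55, -59]
BINARY_OP + → -55 + -59 = -114. Stack: [-114]
STORE_FAST r → r=-114. Stack: []
LOAD_CONST → push 7. Stack: [7]
LOAD_FAST p → push -42. Stack: [7, -42]
BINARY_OP + → 7 + -42 = -35. Stack: [-35]
LOAD_FAST_LOAD_FAST z,a → push -24,27. Stack: [-35, -24, 27]
BINARY_OP * → -24 * 27 = -648. Stack: [-35, -648]
BINARY_OP + → -35 + -648 = -683. Stack: [-683]
STORE_FAST m → m=-683. Stack: []
LOAD_FAST t → push -59. Stack: [-59]
RETURN_VALUE → return -59.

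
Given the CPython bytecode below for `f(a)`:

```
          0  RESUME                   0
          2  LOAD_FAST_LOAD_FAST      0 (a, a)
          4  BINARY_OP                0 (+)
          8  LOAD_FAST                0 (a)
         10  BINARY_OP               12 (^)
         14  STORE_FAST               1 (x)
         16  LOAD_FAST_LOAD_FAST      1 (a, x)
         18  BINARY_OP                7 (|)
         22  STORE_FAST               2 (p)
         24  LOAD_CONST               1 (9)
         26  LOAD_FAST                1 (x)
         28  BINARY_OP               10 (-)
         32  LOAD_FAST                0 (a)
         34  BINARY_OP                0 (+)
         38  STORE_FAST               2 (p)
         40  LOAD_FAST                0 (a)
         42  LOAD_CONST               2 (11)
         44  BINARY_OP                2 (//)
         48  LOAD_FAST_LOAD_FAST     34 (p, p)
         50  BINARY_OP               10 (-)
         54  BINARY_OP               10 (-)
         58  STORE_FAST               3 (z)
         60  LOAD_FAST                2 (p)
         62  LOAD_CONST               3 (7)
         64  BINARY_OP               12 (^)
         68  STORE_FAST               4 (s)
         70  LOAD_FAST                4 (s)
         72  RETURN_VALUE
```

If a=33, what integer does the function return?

-64

LOAD_FAST_LOAD_FAST a,a → push 33,33. Stack: [33, 33]
BINARY_OP + → 33 + 33 = 66. Stack: [66]
LOAD_FAST a → push 33. Stack: [66, 33]
BINARY_OP ^ → 66 ^ 33 = 99. Stack: [99]
STORE_FAST x → x=99. Stack: []
LOAD_FAST_LOAD_FAST a,x → push 33,99. Stack: [33, 99]
BINARY_OP | → 33 | 99 = 99. Stack: [99]
STORE_FAST p → p=99. Stack: []
LOAD_CONST → push 9. Stack: [9]
LOAD_FAST x → push 99. Stack: [9, 99]
BINARY_OP - → 9 - 99 = -90. Stack: [-90]
LOAD_FAST a → push 33. Stack: [-90, 33]
BINARY_OP + → -90 + 33 = -57. Stack: [-57]
STORE_FAST p → p=-57. Stack: []
LOAD_FAST a → push 33. Stack: [33]
LOAD_CONST → push 11. Stack: [33, 11]
BINARY_OP // → 33 // 11 = 3. Stack: [3]
LOAD_FAST_LOAD_FAST p,p → push -57,-57. Stack: [3, -57, -57]
BINARY_OP - → -57 - -57 = 0. Stack: [3, 0]
BINARY_OP - → 3 - 0 = 3. Stack: [3]
STORE_FAST z → z=3. Stack: []
LOAD_FAST p → push -57. Stack: [-57]
LOAD_CONST → push 7. Stack: [-57, 7]
BINARY_OP ^ → -57 ^ 7 = -64. Stack: [-64]
STORE_FAST s → s=-64. Stack: []
LOAD_FAST s → push -64. Stack: [-64]
RETURN_VALUE → return -64.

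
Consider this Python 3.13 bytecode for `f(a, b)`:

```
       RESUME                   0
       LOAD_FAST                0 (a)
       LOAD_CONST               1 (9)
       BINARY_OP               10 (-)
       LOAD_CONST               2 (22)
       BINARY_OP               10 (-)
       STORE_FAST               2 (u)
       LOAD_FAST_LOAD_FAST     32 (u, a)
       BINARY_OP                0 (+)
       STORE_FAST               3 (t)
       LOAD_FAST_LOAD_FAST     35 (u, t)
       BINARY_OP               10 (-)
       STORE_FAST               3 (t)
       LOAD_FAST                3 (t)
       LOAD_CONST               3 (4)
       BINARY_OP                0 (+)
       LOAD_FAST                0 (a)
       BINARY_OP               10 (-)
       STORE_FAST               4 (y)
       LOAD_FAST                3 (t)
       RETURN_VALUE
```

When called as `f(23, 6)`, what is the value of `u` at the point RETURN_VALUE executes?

LOAD_FAST a → push 23. Stack: [23]
LOAD_CONST → push 9. Stack: [23, 9]
BINARY_OP - → 23 - 9 = 14. Stack: [14]
LOAD_CONST → push 22. Stack: [14, 22]
BINARY_OP - → 14 - 22 = -8. Stack: [-8]
STORE_FAST u → u=-8. Stack: []
LOAD_FAST_LOAD_FAST u,a → push -8,23. Stack: [-8, 23]
BINARY_OP + → -8 + 23 = 15. Stack: [15]
STORE_FAST t → t=15. Stack: []
LOAD_FAST_LOAD_FAST u,t → push -8,15. Stack: [-8, 15]
BINARY_OP - → -8 - 15 = -23. Stack: [-23]
STORE_FAST t → t=-23. Stack: []
LOAD_FAST t → push -23. Stack: [-23]
LOAD_CONST → push 4. Stack: [-23, 4]
BINARY_OP + → -23 + 4 = -19. Stack: [-19]
LOAD_FAST a → push 23. Stack: [-19, 23]
BINARY_OP - → -19 - 23 = -42. Stack: [-42]
STORE_FAST y → y=-42. Stack: []
LOAD_FAST t → push -23. Stack: [-23]
RETURN_VALUE → return -23.

-8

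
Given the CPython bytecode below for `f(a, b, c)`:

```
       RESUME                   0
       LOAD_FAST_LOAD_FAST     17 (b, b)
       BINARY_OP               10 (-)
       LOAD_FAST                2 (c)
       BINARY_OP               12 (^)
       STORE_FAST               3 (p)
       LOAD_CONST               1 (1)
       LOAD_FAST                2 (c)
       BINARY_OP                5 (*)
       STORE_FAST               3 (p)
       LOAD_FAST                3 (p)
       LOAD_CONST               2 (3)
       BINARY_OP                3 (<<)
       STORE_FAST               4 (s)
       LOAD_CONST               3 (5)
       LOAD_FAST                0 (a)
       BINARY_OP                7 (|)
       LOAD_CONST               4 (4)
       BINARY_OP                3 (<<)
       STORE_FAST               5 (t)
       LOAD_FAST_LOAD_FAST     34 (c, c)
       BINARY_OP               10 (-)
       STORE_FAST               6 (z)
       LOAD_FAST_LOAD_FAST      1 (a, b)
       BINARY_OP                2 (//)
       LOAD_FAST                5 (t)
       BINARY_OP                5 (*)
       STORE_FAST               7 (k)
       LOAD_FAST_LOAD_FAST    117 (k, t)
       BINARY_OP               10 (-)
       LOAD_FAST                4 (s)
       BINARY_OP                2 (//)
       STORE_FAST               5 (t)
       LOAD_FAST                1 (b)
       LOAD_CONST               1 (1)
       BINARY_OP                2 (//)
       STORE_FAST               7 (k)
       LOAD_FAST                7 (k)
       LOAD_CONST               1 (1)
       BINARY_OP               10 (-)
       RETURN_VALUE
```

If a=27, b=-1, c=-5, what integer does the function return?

LOAD_FAST_LOAD_FAST b,b → push -1,-1. Stack: [-1, -1]
BINARY_OP - → -1 - -1 = 0. Stack: [0]
LOAD_FAST c → push -5. Stack: [0, -5]
BINARY_OP ^ → 0 ^ -5 = -5. Stack: [-5]
STORE_FAST p → p=-5. Stack: []
LOAD_CONST → push 1. Stack: [1]
LOAD_FAST c → push -5. Stack: [1, -5]
BINARY_OP * → 1 * -5 = -5. Stack: [-5]
STORE_FAST p → p=-5. Stack: []
LOAD_FAST p → push -5. Stack: [-5]
LOAD_CONST → push 3. Stack: [-5, 3]
BINARY_OP << → -5 << 3 = -40. Stack: [-40]
STORE_FAST s → s=-40. Stack: []
LOAD_CONST → push 5. Stack: [5]
LOAD_FAST a → push 27. Stack: [5, 27]
BINARY_OP | → 5 | 27 = 31. Stack: [31]
LOAD_CONST → push 4. Stack: [31, 4]
BINARY_OP << → 31 << 4 = 496. Stack: [496]
STORE_FAST t → t=496. Stack: []
LOAD_FAST_LOAD_FAST c,c → push -5,-5. Stack: [-5, -5]
BINARY_OP - → -5 - -5 = 0. Stack: [0]
STORE_FAST z → z=0. Stack: []
LOAD_FAST_LOAD_FAST a,b → push 27,-1. Stack: [27, -1]
BINARY_OP // → 27 // -1 = -27. Stack: [-27]
LOAD_FAST t → push 496. Stack: [-27, 496]
BINARY_OP * → -27 * 496 = -13392. Stack: [-13392]
STORE_FAST k → k=-13392. Stack: []
LOAD_FAST_LOAD_FAST k,t → push -13392,496. Stack: [-13392, 496]
BINARY_OP - → -13392 - 496 = -13888. Stack: [-13888]
LOAD_FAST s → push -40. Stack: [-13888, -40]
BINARY_OP // → -13888 // -40 = 347. Stack: [347]
STORE_FAST t → t=347. Stack: []
LOAD_FAST b → push -1. Stack: [-1]
LOAD_CONST → push 1. Stack: [-1, 1]
BINARY_OP // → -1 // 1 = -1. Stack: [-1]
STORE_FAST k → k=-1. Stack: []
LOAD_FAST k → push -1. Stack: [-1]
LOAD_CONST → push 1. Stack: [-1, 1]
BINARY_OP - → -1 - 1 = -2. Stack: [-2]
RETURN_VALUE → return -2.

-2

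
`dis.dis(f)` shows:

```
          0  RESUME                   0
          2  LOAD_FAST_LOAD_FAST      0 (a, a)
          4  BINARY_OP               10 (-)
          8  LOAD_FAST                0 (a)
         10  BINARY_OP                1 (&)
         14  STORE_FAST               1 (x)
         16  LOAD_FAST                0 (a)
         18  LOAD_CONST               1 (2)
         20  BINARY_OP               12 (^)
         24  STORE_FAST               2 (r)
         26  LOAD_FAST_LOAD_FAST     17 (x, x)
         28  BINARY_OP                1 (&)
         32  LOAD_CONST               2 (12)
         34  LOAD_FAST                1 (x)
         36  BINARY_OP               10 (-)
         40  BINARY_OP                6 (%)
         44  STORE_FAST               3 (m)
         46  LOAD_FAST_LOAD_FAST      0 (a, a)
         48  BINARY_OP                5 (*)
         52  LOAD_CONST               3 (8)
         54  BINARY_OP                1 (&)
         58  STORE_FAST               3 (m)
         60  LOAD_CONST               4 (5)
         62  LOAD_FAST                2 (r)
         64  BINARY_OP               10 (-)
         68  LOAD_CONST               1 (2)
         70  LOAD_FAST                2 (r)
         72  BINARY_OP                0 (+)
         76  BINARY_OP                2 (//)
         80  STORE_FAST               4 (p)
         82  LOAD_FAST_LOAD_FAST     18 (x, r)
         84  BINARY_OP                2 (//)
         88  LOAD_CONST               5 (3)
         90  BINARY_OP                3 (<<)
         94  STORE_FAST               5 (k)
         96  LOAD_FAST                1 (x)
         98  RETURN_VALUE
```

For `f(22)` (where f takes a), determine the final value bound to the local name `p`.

LOAD_FAST_LOAD_FAST a,a → push 22,22. Stack: [22, 22]
BINARY_OP - → 22 - 22 = 0. Stack: [0]
LOAD_FAST a → push 22. Stack: [0, 22]
BINARY_OP & → 0 & 22 = 0. Stack: [0]
STORE_FAST x → x=0. Stack: []
LOAD_FAST a → push 22. Stack: [22]
LOAD_CONST → push 2. Stack: [22, 2]
BINARY_OP ^ → 22 ^ 2 = 20. Stack: [20]
STORE_FAST r → r=20. Stack: []
LOAD_FAST_LOAD_FAST x,x → push 0,0. Stack: [0, 0]
BINARY_OP & → 0 & 0 = 0. Stack: [0]
LOAD_CONST → push 12. Stack: [0, 12]
LOAD_FAST x → push 0. Stack: [0, 12, 0]
BINARY_OP - → 12 - 0 = 12. Stack: [0, 12]
BINARY_OP % → 0 % 12 = 0. Stack: [0]
STORE_FAST m → m=0. Stack: []
LOAD_FAST_LOAD_FAST a,a → push 22,22. Stack: [22, 22]
BINARY_OP * → 22 * 22 = 484. Stack: [484]
LOAD_CONST → push 8. Stack: [484, 8]
BINARY_OP & → 484 & 8 = 0. Stack: [0]
STORE_FAST m → m=0. Stack: []
LOAD_CONST → push 5. Stack: [5]
LOAD_FAST r → push 20. Stack: [5, 20]
BINARY_OP - → 5 - 20 = -15. Stack: [-15]
LOAD_CONST → push 2. Stack: [-15, 2]
LOAD_FAST r → push 20. Stack: [-15, 2, 20]
BINARY_OP + → 2 + 20 = 22. Stack: [-15, 22]
BINARY_OP // → -15 // 22 = -1. Stack: [-1]
STORE_FAST p → p=-1. Stack: []
LOAD_FAST_LOAD_FAST x,r → push 0,20. Stack: [0, 20]
BINARY_OP // → 0 // 20 = 0. Stack: [0]
LOAD_CONST → push 3. Stack: [0, 3]
BINARY_OP << → 0 << 3 = 0. Stack: [0]
STORE_FAST k → k=0. Stack: []
LOAD_FAST x → push 0. Stack: [0]
RETURN_VALUE → return 0.

-1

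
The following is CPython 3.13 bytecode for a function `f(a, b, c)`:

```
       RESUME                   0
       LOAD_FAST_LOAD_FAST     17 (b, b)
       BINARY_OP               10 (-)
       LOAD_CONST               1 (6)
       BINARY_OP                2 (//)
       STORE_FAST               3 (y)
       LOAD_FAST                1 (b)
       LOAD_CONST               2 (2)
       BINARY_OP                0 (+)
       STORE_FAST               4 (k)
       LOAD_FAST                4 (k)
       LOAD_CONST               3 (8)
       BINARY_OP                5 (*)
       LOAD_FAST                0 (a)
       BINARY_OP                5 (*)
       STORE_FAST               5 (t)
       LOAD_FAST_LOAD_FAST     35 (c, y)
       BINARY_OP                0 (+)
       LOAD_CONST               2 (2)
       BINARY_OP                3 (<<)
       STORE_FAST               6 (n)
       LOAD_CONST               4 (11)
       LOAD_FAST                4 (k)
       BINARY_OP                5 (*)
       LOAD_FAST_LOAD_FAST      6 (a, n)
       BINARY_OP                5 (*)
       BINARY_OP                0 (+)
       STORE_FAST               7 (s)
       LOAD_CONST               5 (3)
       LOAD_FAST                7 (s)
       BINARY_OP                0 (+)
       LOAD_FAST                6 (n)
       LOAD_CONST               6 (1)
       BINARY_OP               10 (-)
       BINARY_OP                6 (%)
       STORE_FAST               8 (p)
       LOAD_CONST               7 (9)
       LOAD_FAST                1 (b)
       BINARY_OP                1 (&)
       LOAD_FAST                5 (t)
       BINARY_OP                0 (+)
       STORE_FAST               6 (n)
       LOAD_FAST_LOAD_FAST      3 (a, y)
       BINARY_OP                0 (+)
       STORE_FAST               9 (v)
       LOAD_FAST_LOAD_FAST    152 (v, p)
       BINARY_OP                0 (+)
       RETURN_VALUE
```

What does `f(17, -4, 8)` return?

46

LOAD_FAST_LOAD_FAST b,b → push -4,-4. Stack: [-4, -4]
BINARY_OP - → -4 - -4 = 0. Stack: [0]
LOAD_CONST → push 6. Stack: [0, 6]
BINARY_OP // → 0 // 6 = 0. Stack: [0]
STORE_FAST y → y=0. Stack: []
LOAD_FAST b → push -4. Stack: [-4]
LOAD_CONST → push 2. Stack: [-4, 2]
BINARY_OP + → -4 + 2 = -2. Stack: [-2]
STORE_FAST k → k=-2. Stack: []
LOAD_FAST k → push -2. Stack: [-2]
LOAD_CONST → push 8. Stack: [-2, 8]
BINARY_OP * → -2 * 8 = -16. Stack: [-16]
LOAD_FAST a → push 17. Stack: [-16, 17]
BINARY_OP * → -16 * 17 = -272. Stack: [-272]
STORE_FAST t → t=-272. Stack: []
LOAD_FAST_LOAD_FAST c,y → push 8,0. Stack: [8, 0]
BINARY_OP + → 8 + 0 = 8. Stack: [8]
LOAD_CONST → push 2. Stack: [8, 2]
BINARY_OP << → 8 << 2 = 32. Stack: [32]
STORE_FAST n → n=32. Stack: []
LOAD_CONST → push 11. Stack: [11]
LOAD_FAST k → push -2. Stack: [11, -2]
BINARY_OP * → 11 * -2 = -22. Stack: [-22]
LOAD_FAST_LOAD_FAST a,n → push 17,32. Stack: [-22, 17, 32]
BINARY_OP * → 17 * 32 = 544. Stack: [-22, 544]
BINARY_OP + → -22 + 544 = 522. Stack: [522]
STORE_FAST s → s=522. Stack: []
LOAD_CONST → push 3. Stack: [3]
LOAD_FAST s → push 522. Stack: [3, 522]
BINARY_OP + → 3 + 522 = 525. Stack: [525]
LOAD_FAST n → push 32. Stack: [525, 32]
LOAD_CONST → push 1. Stack: [525, 32, 1]
BINARY_OP - → 32 - 1 = 31. Stack: [525, 31]
BINARY_OP % → 525 % 31 = 29. Stack: [29]
STORE_FAST p → p=29. Stack: []
LOAD_CONST → push 9. Stack: [9]
LOAD_FAST b → push -4. Stack: [9, -4]
BINARY_OP & → 9 & -4 = 8. Stack: [8]
LOAD_FAST t → push -272. Stack: [8, -272]
BINARY_OP + → 8 + -272 = -264. Stack: [-264]
STORE_FAST n → n=-264. Stack: []
LOAD_FAST_LOAD_FAST a,y → push 17,0. Stack: [17, 0]
BINARY_OP + → 17 + 0 = 17. Stack: [17]
STORE_FAST v → v=17. Stack: []
LOAD_FAST_LOAD_FAST v,p → push 17,29. Stack: [17, 29]
BINARY_OP + → 17 + 29 = 46. Stack: [46]
RETURN_VALUE → return 46.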